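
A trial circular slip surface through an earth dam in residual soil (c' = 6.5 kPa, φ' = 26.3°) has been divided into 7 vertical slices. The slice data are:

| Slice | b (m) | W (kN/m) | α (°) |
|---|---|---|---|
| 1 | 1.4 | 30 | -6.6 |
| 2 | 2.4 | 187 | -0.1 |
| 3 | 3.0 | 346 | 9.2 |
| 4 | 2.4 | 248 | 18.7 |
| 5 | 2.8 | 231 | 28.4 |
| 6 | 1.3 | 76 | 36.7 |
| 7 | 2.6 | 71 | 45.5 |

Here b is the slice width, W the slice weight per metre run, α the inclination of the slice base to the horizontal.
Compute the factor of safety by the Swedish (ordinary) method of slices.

Ordinary method of slices: FS = Σ[c'·Δl_i + (W_i cosα_i)·tanφ'] / Σ W_i sinα_i, with Δl_i = b_i / cosα_i.
Slice 1: Δl = 1.4/cos(-6.6°) = 1.409 m; N'_1 = 30·cos(-6.6°) = 29.8; c'Δl = 9.16; W sinα = -3.4
Slice 2: Δl = 2.4/cos(-0.1°) = 2.400 m; N'_2 = 187·cos(-0.1°) = 187.0; c'Δl = 15.60; W sinα = -0.3
Slice 3: Δl = 3.0/cos9.2° = 3.039 m; N'_3 = 346·cos9.2° = 341.5; c'Δl = 19.75; W sinα = 55.3
Slice 4: Δl = 2.4/cos18.7° = 2.534 m; N'_4 = 248·cos18.7° = 234.9; c'Δl = 16.47; W sinα = 79.5
Slice 5: Δl = 2.8/cos28.4° = 3.183 m; N'_5 = 231·cos28.4° = 203.2; c'Δl = 20.69; W sinα = 109.9
Slice 6: Δl = 1.3/cos36.7° = 1.621 m; N'_6 = 76·cos36.7° = 60.9; c'Δl = 10.54; W sinα = 45.4
Slice 7: Δl = 2.6/cos45.5° = 3.709 m; N'_7 = 71·cos45.5° = 49.8; c'Δl = 24.11; W sinα = 50.6
Σc'Δl = 116.3 kN/m; ΣN' = 1107.2 kN/m; ΣW sinα = 337.0 kN/m
Resisting = 116.3 + 1107.2·tan26.3° = 116.3 + 547.2 = 663.5 kN/m
FS = 663.5 / 337.0 = 1.969

FS = 1.97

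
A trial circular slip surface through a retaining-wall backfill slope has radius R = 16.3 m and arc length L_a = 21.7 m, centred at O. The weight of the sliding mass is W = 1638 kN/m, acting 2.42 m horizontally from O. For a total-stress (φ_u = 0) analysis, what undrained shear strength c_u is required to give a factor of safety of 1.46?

c_u = 16.4 kPa

FS = c_u·L_a·R / (W·d), so c_u = FS·W·d / (L_a·R).
c_u = 1.46·1638·2.42 / (21.70·16.3) = 5787.4 / 353.71 = 16.36 kPa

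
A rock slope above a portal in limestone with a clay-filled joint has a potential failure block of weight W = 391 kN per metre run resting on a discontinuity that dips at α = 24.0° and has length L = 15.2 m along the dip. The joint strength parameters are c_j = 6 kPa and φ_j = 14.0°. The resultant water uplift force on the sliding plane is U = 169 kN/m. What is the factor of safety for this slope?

FS = 0.87

Resolving the block weight along and normal to the plane and applying the Mohr–Coulomb strength on the joint:
N' = W cosα − U = 391·cos24.0° − 169 = 188.2 kN/m
Driving force T = W sinα = 391·sin24.0° = 159.0 kN/m
Resisting force R = c_j·L + N'·tanφ_j = 6·15.2 + 188.2·tan14.0° = 91.2 + 46.9 = 138.1 kN/m
FS = R / T = 138.1 / 159.0 = 0.869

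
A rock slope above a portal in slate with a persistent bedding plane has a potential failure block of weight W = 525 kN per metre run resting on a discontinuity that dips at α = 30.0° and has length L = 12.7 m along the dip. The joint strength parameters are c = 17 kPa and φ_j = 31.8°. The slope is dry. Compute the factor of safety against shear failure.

FS = 1.90

Resolving the block weight along and normal to the plane and applying the Mohr–Coulomb strength on the joint:
N' = W cosα = 525·cos30.0° = 454.7 kN/m
Driving force T = W sinα = 525·sin30.0° = 262.5 kN/m
Resisting force R = c·L + N'·tanφ_j = 17·12.7 + 454.7·tan31.8° = 215.9 + 281.9 = 497.8 kN/m
FS = R / T = 497.8 / 262.5 = 1.896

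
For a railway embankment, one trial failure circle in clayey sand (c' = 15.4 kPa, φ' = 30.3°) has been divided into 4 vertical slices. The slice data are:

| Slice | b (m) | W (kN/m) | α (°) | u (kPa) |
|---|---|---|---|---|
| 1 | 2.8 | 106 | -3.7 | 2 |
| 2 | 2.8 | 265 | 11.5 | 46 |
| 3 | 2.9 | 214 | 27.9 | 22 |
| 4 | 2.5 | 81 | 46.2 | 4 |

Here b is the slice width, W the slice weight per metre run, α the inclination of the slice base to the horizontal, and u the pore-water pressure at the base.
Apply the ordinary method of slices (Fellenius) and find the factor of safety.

FS = 2.05

Ordinary method of slices: FS = Σ[c'·Δl_i + (W_i cosα_i − u_i·Δl_i)·tanφ'] / Σ W_i sinα_i, with Δl_i = b_i / cosα_i.
Slice 1: Δl = 2.8/cos(-3.7°) = 2.806 m; N'_1 = 106·cos(-3.7°) − 2·2.806 = 100.2; c'Δl = 43.21; W sinα = -6.8
Slice 2: Δl = 2.8/cos11.5° = 2.857 m; N'_2 = 265·cos11.5° − 46·2.857 = 128.2; c'Δl = 44.00; W sinα = 52.8
Slice 3: Δl = 2.9/cos27.9° = 3.281 m; N'_3 = 214·cos27.9° − 22·3.281 = 116.9; c'Δl = 50.53; W sinα = 100.1
Slice 4: Δl = 2.5/cos46.2° = 3.612 m; N'_4 = 81·cos46.2° − 4·3.612 = 41.6; c'Δl = 55.62; W sinα = 58.5
Σc'Δl = 193.4 kN/m; ΣN' = 387.0 kN/m; ΣW sinα = 204.6 kN/m
Resisting = 193.4 + 387.0·tan30.3° = 193.4 + 226.1 = 419.5 kN/m
FS = 419.5 / 204.6 = 2.050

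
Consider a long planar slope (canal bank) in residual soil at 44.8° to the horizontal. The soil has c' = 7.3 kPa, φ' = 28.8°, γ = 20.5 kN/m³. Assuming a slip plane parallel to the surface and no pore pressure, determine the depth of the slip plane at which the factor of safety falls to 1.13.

z = 1.24 m

Setting FS = 1.13 in FS = [c' + γz cos²β tanφ'] / [γz sinβ cosβ] and solving for z:
z = c' / [γ cosβ (FS·sinβ − cosβ·tanφ')]
  = 7.3 / [20.5·cos44.8°·(1.13·sin44.8° − cos44.8°·tan28.8°)]
  = 7.3 / [20.5·0.7096·(1.13·0.7046 − 0.7096·0.5498)]
  = 7.3 / 5.9079 = 1.236 m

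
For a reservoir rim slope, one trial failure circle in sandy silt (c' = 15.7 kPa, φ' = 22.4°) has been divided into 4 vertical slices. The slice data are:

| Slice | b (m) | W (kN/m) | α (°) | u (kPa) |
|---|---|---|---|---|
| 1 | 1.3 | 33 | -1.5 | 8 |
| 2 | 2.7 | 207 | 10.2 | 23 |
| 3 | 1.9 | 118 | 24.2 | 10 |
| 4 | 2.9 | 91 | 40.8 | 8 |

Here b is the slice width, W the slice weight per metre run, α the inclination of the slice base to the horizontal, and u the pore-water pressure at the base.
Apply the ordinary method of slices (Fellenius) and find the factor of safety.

FS = 1.92

Ordinary method of slices: FS = Σ[c'·Δl_i + (W_i cosα_i − u_i·Δl_i)·tanφ'] / Σ W_i sinα_i, with Δl_i = b_i / cosα_i.
Slice 1: Δl = 1.3/cos(-1.5°) = 1.300 m; N'_1 = 33·cos(-1.5°) − 8·1.300 = 22.6; c'Δl = 20.42; W sinα = -0.9
Slice 2: Δl = 2.7/cos10.2° = 2.743 m; N'_2 = 207·cos10.2° − 23·2.743 = 140.6; c'Δl = 43.07; W sinα = 36.7
Slice 3: Δl = 1.9/cos24.2° = 2.083 m; N'_3 = 118·cos24.2° − 10·2.083 = 86.8; c'Δl = 32.70; W sinα = 48.4
Slice 4: Δl = 2.9/cos40.8° = 3.831 m; N'_4 = 91·cos40.8° − 8·3.831 = 38.2; c'Δl = 60.15; W sinα = 59.5
Σc'Δl = 156.3 kN/m; ΣN' = 288.3 kN/m; ΣW sinα = 143.6 kN/m
Resisting = 156.3 + 288.3·tan22.4° = 156.3 + 118.8 = 275.1 kN/m
FS = 275.1 / 143.6 = 1.916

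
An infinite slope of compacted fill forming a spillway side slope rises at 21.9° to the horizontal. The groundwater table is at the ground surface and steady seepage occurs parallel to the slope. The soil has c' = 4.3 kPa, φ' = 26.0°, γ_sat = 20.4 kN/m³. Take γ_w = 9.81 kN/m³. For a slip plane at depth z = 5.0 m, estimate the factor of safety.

FS = 0.75

With seepage parallel to the slope and the water table at the surface, the effective normal stress on the slip plane uses the buoyant unit weight γ' = γ_sat − γ_w while the driving shear stress uses γ_sat:
FS = [c' + γ' z cos²β tanφ'] / [γ_sat z sinβ cosβ]
γ' = 20.4 − 9.81 = 10.59 kN/m³
Numerator = 4.3 + 10.59·5.0·cos²21.9°·tan26.0° = 4.3 + 10.59·5.0·0.8609·0.4877 = 26.533 kPa
Denominator = 20.4·5.0·sin21.9°·cos21.9° = 20.4·5.0·0.3730·0.9278 = 35.299 kPa
FS = 26.533 / 35.299 = 0.752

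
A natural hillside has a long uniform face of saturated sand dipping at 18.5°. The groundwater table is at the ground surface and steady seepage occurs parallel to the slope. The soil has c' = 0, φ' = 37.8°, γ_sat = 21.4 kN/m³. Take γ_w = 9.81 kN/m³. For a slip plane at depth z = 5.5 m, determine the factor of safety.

FS = 1.26

With seepage parallel to the slope and the water table at the surface, the effective normal stress on the slip plane uses the buoyant unit weight γ' = γ_sat − γ_w while the driving shear stress uses γ_sat:
FS = [c' + γ' z cos²β tanφ'] / [γ_sat z sinβ cosβ]
(For c' = 0 this reduces to FS = (γ'/γ_sat)·tanφ'/tanβ.)
γ' = 21.4 − 9.81 = 11.59 kN/m³
Numerator = 0.0 + 11.59·5.5·cos²18.5°·tan37.8° = 0.0 + 11.59·5.5·0.8993·0.7757 = 44.467 kPa
Denominator = 21.4·5.5·sin18.5°·cos18.5° = 21.4·5.5·0.3173·0.9483 = 35.417 kPa
FS = 44.467 / 35.417 = 1.256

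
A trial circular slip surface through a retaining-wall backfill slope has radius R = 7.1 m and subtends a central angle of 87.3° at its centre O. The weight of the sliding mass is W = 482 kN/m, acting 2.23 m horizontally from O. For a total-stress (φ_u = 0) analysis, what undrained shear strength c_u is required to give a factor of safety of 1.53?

FS = c_u·L_a·R / (W·d), so c_u = FS·W·d / (L_a·R).
Arc length L_a = R·θ = 7.1·(87.3°·π/180) = 7.1·1.5237 = 10.82 m
c_u = 1.53·482·2.23 / (10.82·7.1) = 1644.5 / 76.81 = 21.41 kPa

c_u = 21.4 kPa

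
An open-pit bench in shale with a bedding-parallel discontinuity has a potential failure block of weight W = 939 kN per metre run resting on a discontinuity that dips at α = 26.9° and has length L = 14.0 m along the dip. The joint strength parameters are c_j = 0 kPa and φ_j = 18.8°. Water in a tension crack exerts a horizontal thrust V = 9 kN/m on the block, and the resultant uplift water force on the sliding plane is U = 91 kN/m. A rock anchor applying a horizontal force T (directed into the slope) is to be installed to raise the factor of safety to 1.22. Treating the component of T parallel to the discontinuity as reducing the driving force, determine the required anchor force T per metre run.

Resolving forces along and normal to the sliding plane, with the horizontal anchor force T adding T·sinα to the effective normal force and T·cosα acting up the plane against the driving force:
FS = [c_jL + (W cosα − U − V sinα + T sinα) tanφ_j] / [W sinα + V cosα − T cosα]
Without the anchor: N' = 742.3 kN/m, driving T_d = 432.9 kN/m, resisting R = 0·14.0 + 742.3·tan18.8° = 252.7 kN/m, FS = 0.58.
Setting FS = 1.22 and solving for T:
1.22·(432.9 − T cos26.9°) = 252.7 + T sin26.9°·tan18.8°
T·(sin26.9°·tan18.8° + 1.22·cos26.9°) = 1.22·432.9 − 252.7
T·(0.4524·0.3404 + 1.22·0.8918) = 528.1 − 252.7 = 275.4
T·1.2420 = 275.4
T = 221.7 kN/m

T = 222 kN/m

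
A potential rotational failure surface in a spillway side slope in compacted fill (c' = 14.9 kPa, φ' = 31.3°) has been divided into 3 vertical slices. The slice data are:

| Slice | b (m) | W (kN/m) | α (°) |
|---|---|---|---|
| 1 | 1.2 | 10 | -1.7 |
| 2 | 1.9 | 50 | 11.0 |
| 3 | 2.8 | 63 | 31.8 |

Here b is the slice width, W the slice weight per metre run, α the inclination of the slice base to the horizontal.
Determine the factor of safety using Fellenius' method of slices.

FS = 3.87

Ordinary method of slices: FS = Σ[c'·Δl_i + (W_i cosα_i)·tanφ'] / Σ W_i sinα_i, with Δl_i = b_i / cosα_i.
Slice 1: Δl = 1.2/cos(-1.7°) = 1.201 m; N'_1 = 10·cos(-1.7°) = 10.0; c'Δl = 17.89; W sinα = -0.3
Slice 2: Δl = 1.9/cos11.0° = 1.936 m; N'_2 = 50·cos11.0° = 49.1; c'Δl = 28.84; W sinα = 9.5
Slice 3: Δl = 2.8/cos31.8° = 3.295 m; N'_3 = 63·cos31.8° = 53.5; c'Δl = 49.09; W sinα = 33.2
Σc'Δl = 95.8 kN/m; ΣN' = 112.6 kN/m; ΣW sinα = 42.4 kN/m
Resisting = 95.8 + 112.6·tan31.3° = 95.8 + 68.5 = 164.3 kN/m
FS = 164.3 / 42.4 = 3.871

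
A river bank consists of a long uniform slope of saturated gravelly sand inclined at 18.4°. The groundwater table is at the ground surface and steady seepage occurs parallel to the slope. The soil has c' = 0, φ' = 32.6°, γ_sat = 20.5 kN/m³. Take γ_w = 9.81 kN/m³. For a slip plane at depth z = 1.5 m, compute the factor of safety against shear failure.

FS = 1.00

With seepage parallel to the slope and the water table at the surface, the effective normal stress on the slip plane uses the buoyant unit weight γ' = γ_sat − γ_w while the driving shear stress uses γ_sat:
FS = [c' + γ' z cos²β tanφ'] / [γ_sat z sinβ cosβ]
(For c' = 0 this reduces to FS = (γ'/γ_sat)·tanφ'/tanβ.)
γ' = 20.5 − 9.81 = 10.69 kN/m³
Numerator = 0.0 + 10.69·1.5·cos²18.4°·tan32.6° = 0.0 + 10.69·1.5·0.9004·0.6395 = 9.233 kPa
Denominator = 20.5·1.5·sin18.4°·cos18.4° = 20.5·1.5·0.3156·0.9489 = 9.210 kPa
FS = 9.233 / 9.210 = 1.003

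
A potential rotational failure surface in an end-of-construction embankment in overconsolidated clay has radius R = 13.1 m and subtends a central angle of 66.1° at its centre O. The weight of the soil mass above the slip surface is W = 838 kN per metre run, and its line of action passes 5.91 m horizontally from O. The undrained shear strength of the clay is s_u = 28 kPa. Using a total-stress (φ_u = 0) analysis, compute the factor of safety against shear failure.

FS = 1.12

Taking moments about the centre O, the resisting moment is provided by the undrained shear strength acting along the arc:
Arc length L_a = R·θ = 13.1·(66.1°·π/180) = 13.1·1.1537 = 15.11 m
M_R = s_u·L_a·R = 28·15.11·13.1 = 5543.4 kN·m/m
M_D = W·d = 838·5.91 = 4952.6 kN·m/m
FS = M_R / M_D = 5543.4 / 4952.6 = 1.119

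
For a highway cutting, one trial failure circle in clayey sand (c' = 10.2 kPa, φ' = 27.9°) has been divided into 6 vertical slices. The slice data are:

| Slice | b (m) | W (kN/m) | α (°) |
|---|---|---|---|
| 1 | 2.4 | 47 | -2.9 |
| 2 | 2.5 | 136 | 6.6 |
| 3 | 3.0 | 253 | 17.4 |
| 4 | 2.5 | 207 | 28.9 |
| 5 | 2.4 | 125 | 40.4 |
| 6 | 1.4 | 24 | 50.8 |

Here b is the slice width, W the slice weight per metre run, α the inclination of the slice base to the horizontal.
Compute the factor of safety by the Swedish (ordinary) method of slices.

FS = 1.89

Ordinary method of slices: FS = Σ[c'·Δl_i + (W_i cosα_i)·tanφ'] / Σ W_i sinα_i, with Δl_i = b_i / cosα_i.
Slice 1: Δl = 2.4/cos(-2.9°) = 2.403 m; N'_1 = 47·cos(-2.9°) = 46.9; c'Δl = 24.51; W sinα = -2.4
Slice 2: Δl = 2.5/cos6.6° = 2.517 m; N'_2 = 136·cos6.6° = 135.1; c'Δl = 25.67; W sinα = 15.6
Slice 3: Δl = 3.0/cos17.4° = 3.144 m; N'_3 = 253·cos17.4° = 241.4; c'Δl = 32.07; W sinα = 75.7
Slice 4: Δl = 2.5/cos28.9° = 2.856 m; N'_4 = 207·cos28.9° = 181.2; c'Δl = 29.13; W sinα = 100.0
Slice 5: Δl = 2.4/cos40.4° = 3.152 m; N'_5 = 125·cos40.4° = 95.2; c'Δl = 32.15; W sinα = 81.0
Slice 6: Δl = 1.4/cos50.8° = 2.215 m; N'_6 = 24·cos50.8° = 15.2; c'Δl = 22.59; W sinα = 18.6
Σc'Δl = 166.1 kN/m; ΣN' = 715.0 kN/m; ΣW sinα = 288.6 kN/m
Resisting = 166.1 + 715.0·tan27.9° = 166.1 + 378.6 = 544.7 kN/m
FS = 544.7 / 288.6 = 1.888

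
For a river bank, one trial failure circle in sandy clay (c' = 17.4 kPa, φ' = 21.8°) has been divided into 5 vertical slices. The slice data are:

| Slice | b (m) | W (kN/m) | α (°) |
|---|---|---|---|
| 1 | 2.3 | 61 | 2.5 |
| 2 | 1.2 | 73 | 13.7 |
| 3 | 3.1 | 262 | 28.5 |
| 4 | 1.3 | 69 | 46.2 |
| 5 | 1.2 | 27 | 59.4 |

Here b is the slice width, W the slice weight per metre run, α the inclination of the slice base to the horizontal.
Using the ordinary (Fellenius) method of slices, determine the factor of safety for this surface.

FS = 1.68

Ordinary method of slices: FS = Σ[c'·Δl_i + (W_i cosα_i)·tanφ'] / Σ W_i sinα_i, with Δl_i = b_i / cosα_i.
Slice 1: Δl = 2.3/cos2.5° = 2.302 m; N'_1 = 61·cos2.5° = 60.9; c'Δl = 40.06; W sinα = 2.7
Slice 2: Δl = 1.2/cos13.7° = 1.235 m; N'_2 = 73·cos13.7° = 70.9; c'Δl = 21.49; W sinα = 17.3
Slice 3: Δl = 3.1/cos28.5° = 3.527 m; N'_3 = 262·cos28.5° = 230.3; c'Δl = 61.38; W sinα = 125.0
Slice 4: Δl = 1.3/cos46.2° = 1.878 m; N'_4 = 69·cos46.2° = 47.8; c'Δl = 32.68; W sinα = 49.8
Slice 5: Δl = 1.2/cos59.4° = 2.357 m; N'_5 = 27·cos59.4° = 13.7; c'Δl = 41.02; W sinα = 23.2
Σc'Δl = 196.6 kN/m; ΣN' = 423.6 kN/m; ΣW sinα = 218.0 kN/m
Resisting = 196.6 + 423.6·tan21.8° = 196.6 + 169.4 = 366.1 kN/m
FS = 366.1 / 218.0 = 1.679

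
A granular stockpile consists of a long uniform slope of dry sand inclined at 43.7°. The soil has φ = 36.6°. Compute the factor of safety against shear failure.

FS = 0.78

For a dry cohesionless infinite slope the factor of safety is FS = tanφ / tanβ.
FS = tan36.6° / tan43.7° = 0.7427 / 0.9556 = 0.777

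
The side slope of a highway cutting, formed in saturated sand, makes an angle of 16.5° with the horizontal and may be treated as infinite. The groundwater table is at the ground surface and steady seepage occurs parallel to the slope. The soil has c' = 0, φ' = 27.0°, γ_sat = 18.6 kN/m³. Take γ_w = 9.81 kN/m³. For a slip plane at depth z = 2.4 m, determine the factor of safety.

FS = 0.81

With seepage parallel to the slope and the water table at the surface, the effective normal stress on the slip plane uses the buoyant unit weight γ' = γ_sat − γ_w while the driving shear stress uses γ_sat:
FS = [c' + γ' z cos²β tanφ'] / [γ_sat z sinβ cosβ]
(For c' = 0 this reduces to FS = (γ'/γ_sat)·tanφ'/tanβ.)
γ' = 18.6 − 9.81 = 8.79 kN/m³
Numerator = 0.0 + 8.79·2.4·cos²16.5°·tan27.0° = 0.0 + 8.79·2.4·0.9193·0.5095 = 9.882 kPa
Denominator = 18.6·2.4·sin16.5°·cos16.5° = 18.6·2.4·0.2840·0.9588 = 12.156 kPa
FS = 9.882 / 12.156 = 0.813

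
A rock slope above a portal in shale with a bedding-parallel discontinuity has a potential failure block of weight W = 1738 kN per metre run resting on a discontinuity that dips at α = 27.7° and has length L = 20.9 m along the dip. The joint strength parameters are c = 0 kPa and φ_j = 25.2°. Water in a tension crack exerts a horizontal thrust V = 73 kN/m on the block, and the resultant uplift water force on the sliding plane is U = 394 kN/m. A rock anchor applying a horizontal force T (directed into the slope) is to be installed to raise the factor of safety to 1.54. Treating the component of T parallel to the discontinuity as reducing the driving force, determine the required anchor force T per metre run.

T = 519 kN/m

Resolving forces along and normal to the sliding plane, with the horizontal anchor force T adding T·sinα to the effective normal force and T·cosα acting up the plane against the driving force:
FS = [cL + (W cosα − U − V sinα + T sinα) tanφ_j] / [W sinα + V cosα − T cosα]
Without the anchor: N' = 1110.9 kN/m, driving T_d = 872.5 kN/m, resisting R = 0·20.9 + 1110.9·tan25.2° = 522.7 kN/m, FS = 0.60.
Setting FS = 1.54 and solving for T:
1.54·(872.5 − T cos27.7°) = 522.7 + T sin27.7°·tan25.2°
T·(sin27.7°·tan25.2° + 1.54·cos27.7°) = 1.54·872.5 − 522.7
T·(0.4648·0.4706 + 1.54·0.8854) = 1343.7 − 522.7 = 821.0
T·1.5822 = 821.0
T = 518.9 kN/m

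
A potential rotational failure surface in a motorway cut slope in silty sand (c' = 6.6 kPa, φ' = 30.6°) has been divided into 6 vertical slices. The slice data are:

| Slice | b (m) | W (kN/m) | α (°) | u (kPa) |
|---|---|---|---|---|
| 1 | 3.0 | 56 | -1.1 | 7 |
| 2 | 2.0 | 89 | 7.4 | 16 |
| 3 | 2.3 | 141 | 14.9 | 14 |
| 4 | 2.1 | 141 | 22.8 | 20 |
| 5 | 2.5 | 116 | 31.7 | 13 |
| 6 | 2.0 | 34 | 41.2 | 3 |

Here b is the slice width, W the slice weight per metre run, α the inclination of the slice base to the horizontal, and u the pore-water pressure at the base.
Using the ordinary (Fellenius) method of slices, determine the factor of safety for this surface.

FS = 1.69

Ordinary method of slices: FS = Σ[c'·Δl_i + (W_i cosα_i − u_i·Δl_i)·tanφ'] / Σ W_i sinα_i, with Δl_i = b_i / cosα_i.
Slice 1: Δl = 3.0/cos(-1.1°) = 3.001 m; N'_1 = 56·cos(-1.1°) − 7·3.001 = 35.0; c'Δl = 19.80; W sinα = -1.1
Slice 2: Δl = 2.0/cos7.4° = 2.017 m; N'_2 = 89·cos7.4° − 16·2.017 = 56.0; c'Δl = 13.31; W sinα = 11.5
Slice 3: Δl = 2.3/cos14.9° = 2.380 m; N'_3 = 141·cos14.9° − 14·2.380 = 102.9; c'Δl = 15.71; W sinα = 36.3
Slice 4: Δl = 2.1/cos22.8° = 2.278 m; N'_4 = 141·cos22.8° − 20·2.278 = 84.4; c'Δl = 15.03; W sinα = 54.6
Slice 5: Δl = 2.5/cos31.7° = 2.938 m; N'_5 = 116·cos31.7° − 13·2.938 = 60.5; c'Δl = 19.39; W sinα = 61.0
Slice 6: Δl = 2.0/cos41.2° = 2.658 m; N'_6 = 34·cos41.2° − 3·2.658 = 17.6; c'Δl = 17.54; W sinα = 22.4
Σc'Δl = 100.8 kN/m; ΣN' = 356.4 kN/m; ΣW sinα = 184.6 kN/m
Resisting = 100.8 + 356.4·tan30.6° = 100.8 + 210.8 = 311.6 kN/m
FS = 311.6 / 184.6 = 1.688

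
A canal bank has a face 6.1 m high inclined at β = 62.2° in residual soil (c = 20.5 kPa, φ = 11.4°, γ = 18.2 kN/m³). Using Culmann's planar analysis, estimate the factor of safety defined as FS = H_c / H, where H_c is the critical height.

FS = 1.74

H_c = (4c/γ) · sinβ cosφ / [1 − cos(β − φ)]
    = (4·20.5/18.2) · sin62.2°·cos11.4° / [1 − cos50.8°]
    = 4.505 · 0.8671 / 0.3680 = 10.62 m
FS = H_c / H = 10.62 / 6.1 = 1.741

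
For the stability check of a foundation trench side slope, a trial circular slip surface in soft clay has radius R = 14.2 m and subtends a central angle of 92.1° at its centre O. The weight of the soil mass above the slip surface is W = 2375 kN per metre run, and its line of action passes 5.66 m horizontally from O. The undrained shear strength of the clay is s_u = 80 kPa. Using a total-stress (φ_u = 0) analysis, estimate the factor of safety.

Taking moments about the centre O, the resisting moment is provided by the undrained shear strength acting along the arc:
Arc length L_a = R·θ = 14.2·(92.1°·π/180) = 14.2·1.6074 = 22.83 m
M_R = s_u·L_a·R = 80·22.83·14.2 = 25930.1 kN·m/m
M_D = W·d = 2375·5.66 = 13442.5 kN·m/m
FS = M_R / M_D = 25930.1 / 13442.5 = 1.929

FS = 1.93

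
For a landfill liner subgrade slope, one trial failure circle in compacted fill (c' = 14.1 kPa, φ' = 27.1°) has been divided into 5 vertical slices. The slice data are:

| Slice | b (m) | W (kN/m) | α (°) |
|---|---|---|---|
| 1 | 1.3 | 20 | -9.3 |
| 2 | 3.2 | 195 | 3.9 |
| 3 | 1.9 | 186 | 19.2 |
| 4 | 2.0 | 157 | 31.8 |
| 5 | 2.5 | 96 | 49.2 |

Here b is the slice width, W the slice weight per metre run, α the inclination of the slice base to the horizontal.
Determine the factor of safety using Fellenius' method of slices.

Ordinary method of slices: FS = Σ[c'·Δl_i + (W_i cosα_i)·tanφ'] / Σ W_i sinα_i, with Δl_i = b_i / cosα_i.
Slice 1: Δl = 1.3/cos(-9.3°) = 1.317 m; N'_1 = 20·cos(-9.3°) = 19.7; c'Δl = 18.57; W sinα = -3.2
Slice 2: Δl = 3.2/cos3.9° = 3.207 m; N'_2 = 195·cos3.9° = 194.5; c'Δl = 45.22; W sinα = 13.3
Slice 3: Δl = 1.9/cos19.2° = 2.012 m; N'_3 = 186·cos19.2° = 175.7; c'Δl = 28.37; W sinα = 61.2
Slice 4: Δl = 2.0/cos31.8° = 2.353 m; N'_4 = 157·cos31.8° = 133.4; c'Δl = 33.18; W sinα = 82.7
Slice 5: Δl = 2.5/cos49.2° = 3.826 m; N'_5 = 96·cos49.2° = 62.7; c'Δl = 53.95; W sinα = 72.7
Σc'Δl = 179.3 kN/m; ΣN' = 586.1 kN/m; ΣW sinα = 226.6 kN/m
Resisting = 179.3 + 586.1·tan27.1° = 179.3 + 299.9 = 479.2 kN/m
FS = 479.2 / 226.6 = 2.115

FS = 2.11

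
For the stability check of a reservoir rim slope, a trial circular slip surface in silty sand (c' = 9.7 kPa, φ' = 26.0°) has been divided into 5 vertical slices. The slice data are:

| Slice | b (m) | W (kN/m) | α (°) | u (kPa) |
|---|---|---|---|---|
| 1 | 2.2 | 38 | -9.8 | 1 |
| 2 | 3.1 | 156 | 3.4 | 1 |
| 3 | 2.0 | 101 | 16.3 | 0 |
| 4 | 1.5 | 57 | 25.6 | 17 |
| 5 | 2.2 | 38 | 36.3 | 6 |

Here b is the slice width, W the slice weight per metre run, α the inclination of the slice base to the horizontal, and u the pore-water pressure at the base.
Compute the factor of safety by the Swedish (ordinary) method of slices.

Ordinary method of slices: FS = Σ[c'·Δl_i + (W_i cosα_i − u_i·Δl_i)·tanφ'] / Σ W_i sinα_i, with Δl_i = b_i / cosα_i.
Slice 1: Δl = 2.2/cos(-9.8°) = 2.233 m; N'_1 = 38·cos(-9.8°) − 1·2.233 = 35.2; c'Δl = 21.66; W sinα = -6.5
Slice 2: Δl = 3.1/cos3.4° = 3.105 m; N'_2 = 156·cos3.4° − 1·3.105 = 152.6; c'Δl = 30.12; W sinα = 9.3
Slice 3: Δl = 2.0/cos16.3° = 2.084 m; N'_3 = 101·cos16.3° − 0·2.084 = 96.9; c'Δl = 20.21; W sinα = 28.3
Slice 4: Δl = 1.5/cos25.6° = 1.663 m; N'_4 = 57·cos25.6° − 17·1.663 = 23.1; c'Δl = 16.13; W sinα = 24.6
Slice 5: Δl = 2.2/cos36.3° = 2.730 m; N'_5 = 38·cos36.3° − 6·2.730 = 14.2; c'Δl = 26.48; W sinα = 22.5
Σc'Δl = 114.6 kN/m; ΣN' = 322.1 kN/m; ΣW sinα = 78.3 kN/m
Resisting = 114.6 + 322.1·tan26.0° = 114.6 + 157.1 = 271.7 kN/m
FS = 271.7 / 78.3 = 3.472

FS = 3.47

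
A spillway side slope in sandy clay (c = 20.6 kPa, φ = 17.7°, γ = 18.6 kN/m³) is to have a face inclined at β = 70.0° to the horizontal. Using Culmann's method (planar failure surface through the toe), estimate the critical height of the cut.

Culmann's analysis gives the critical failure plane at α_cr = (β + φ)/2 = (70.0 + 17.7)/2 = 43.9°, and the critical height
H_c = (4c/γ) · sinβ cosφ / [1 − cos(β − φ)]
    = (4·20.6/18.6) · sin70.0°·cos17.7° / [1 − cos(52.3°)]
    = 4.430 · 0.9397·0.9527 / [1 − 0.6115]
    = 4.430 · 0.8952 / 0.3885
    = 10.21 m

H_c = 10.21 m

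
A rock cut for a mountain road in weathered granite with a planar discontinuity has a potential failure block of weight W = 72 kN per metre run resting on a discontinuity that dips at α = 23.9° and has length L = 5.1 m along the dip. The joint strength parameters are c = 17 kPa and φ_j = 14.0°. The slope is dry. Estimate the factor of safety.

FS = 3.53

Resolving the block weight along and normal to the plane and applying the Mohr–Coulomb strength on the joint:
N' = W cosα = 72·cos23.9° = 65.8 kN/m
Driving force T = W sinα = 72·sin23.9° = 29.2 kN/m
Resisting force R = c·L + N'·tanφ_j = 17·5.1 + 65.8·tan14.0° = 86.7 + 16.4 = 103.1 kN/m
FS = R / T = 103.1 / 29.2 = 3.535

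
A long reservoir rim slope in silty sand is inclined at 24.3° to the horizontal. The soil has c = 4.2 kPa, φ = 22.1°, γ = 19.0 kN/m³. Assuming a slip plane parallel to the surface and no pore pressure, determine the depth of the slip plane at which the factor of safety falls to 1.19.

z = 2.03 m

Setting FS = 1.19 in FS = [c + γz cos²β tanφ] / [γz sinβ cosβ] and solving for z:
z = c / [γ cosβ (FS·sinβ − cosβ·tanφ)]
  = 4.2 / [19.0·cos24.3°·(1.19·sin24.3° − cos24.3°·tan22.1°)]
  = 4.2 / [19.0·0.9114·(1.19·0.4115 − 0.9114·0.4061)]
  = 4.2 / 2.0714 = 2.028 m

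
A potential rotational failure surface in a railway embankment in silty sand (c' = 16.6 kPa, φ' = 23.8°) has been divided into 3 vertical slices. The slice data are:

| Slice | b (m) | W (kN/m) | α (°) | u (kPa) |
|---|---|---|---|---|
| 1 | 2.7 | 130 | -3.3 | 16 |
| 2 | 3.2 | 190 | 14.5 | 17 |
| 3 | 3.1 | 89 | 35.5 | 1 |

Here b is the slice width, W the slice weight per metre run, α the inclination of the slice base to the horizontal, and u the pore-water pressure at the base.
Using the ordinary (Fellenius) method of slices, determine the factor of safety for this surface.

Ordinary method of slices: FS = Σ[c'·Δl_i + (W_i cosα_i − u_i·Δl_i)·tanφ'] / Σ W_i sinα_i, with Δl_i = b_i / cosα_i.
Slice 1: Δl = 2.7/cos(-3.3°) = 2.704 m; N'_1 = 130·cos(-3.3°) − 16·2.704 = 86.5; c'Δl = 44.89; W sinα = -7.5
Slice 2: Δl = 3.2/cos14.5° = 3.305 m; N'_2 = 190·cos14.5° − 17·3.305 = 127.8; c'Δl = 54.87; W sinα = 47.6
Slice 3: Δl = 3.1/cos35.5° = 3.808 m; N'_3 = 89·cos35.5° − 1·3.808 = 68.6; c'Δl = 63.21; W sinα = 51.7
Σc'Δl = 163.0 kN/m; ΣN' = 282.9 kN/m; ΣW sinα = 91.8 kN/m
Resisting = 163.0 + 282.9·tan23.8° = 163.0 + 124.8 = 287.8 kN/m
FS = 287.8 / 91.8 = 3.136

FS = 3.14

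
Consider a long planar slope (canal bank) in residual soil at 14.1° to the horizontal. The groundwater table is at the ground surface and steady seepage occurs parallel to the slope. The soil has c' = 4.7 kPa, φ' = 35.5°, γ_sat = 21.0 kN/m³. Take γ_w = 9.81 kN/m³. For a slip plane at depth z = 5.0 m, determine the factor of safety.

With seepage parallel to the slope and the water table at the surface, the effective normal stress on the slip plane uses the buoyant unit weight γ' = γ_sat − γ_w while the driving shear stress uses γ_sat:
FS = [c' + γ' z cos²β tanφ'] / [γ_sat z sinβ cosβ]
γ' = 21.0 − 9.81 = 11.19 kN/m³
Numerator = 4.7 + 11.19·5.0·cos²14.1°·tan35.5° = 4.7 + 11.19·5.0·0.9407·0.7133 = 42.240 kPa
Denominator = 21.0·5.0·sin14.1°·cos14.1° = 21.0·5.0·0.2436·0.9699 = 24.809 kPa
FS = 42.240 / 24.809 = 1.703

FS = 1.70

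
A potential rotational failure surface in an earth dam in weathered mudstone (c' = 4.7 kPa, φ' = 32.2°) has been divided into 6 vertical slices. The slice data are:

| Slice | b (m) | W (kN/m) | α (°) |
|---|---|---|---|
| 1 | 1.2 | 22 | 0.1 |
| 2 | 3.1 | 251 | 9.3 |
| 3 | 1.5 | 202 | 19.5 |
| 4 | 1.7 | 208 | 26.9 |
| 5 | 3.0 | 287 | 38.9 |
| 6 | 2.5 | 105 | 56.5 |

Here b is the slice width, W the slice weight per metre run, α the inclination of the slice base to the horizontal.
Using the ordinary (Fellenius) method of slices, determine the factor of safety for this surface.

FS = 1.40

Ordinary method of slices: FS = Σ[c'·Δl_i + (W_i cosα_i)·tanφ'] / Σ W_i sinα_i, with Δl_i = b_i / cosα_i.
Slice 1: Δl = 1.2/cos0.1° = 1.200 m; N'_1 = 22·cos0.1° = 22.0; c'Δl = 5.64; W sinα = 0.0
Slice 2: Δl = 3.1/cos9.3° = 3.141 m; N'_2 = 251·cos9.3° = 247.7; c'Δl = 14.76; W sinα = 40.6
Slice 3: Δl = 1.5/cos19.5° = 1.591 m; N'_3 = 202·cos19.5° = 190.4; c'Δl = 7.48; W sinα = 67.4
Slice 4: Δl = 1.7/cos26.9° = 1.906 m; N'_4 = 208·cos26.9° = 185.5; c'Δl = 8.96; W sinα = 94.1
Slice 5: Δl = 3.0/cos38.9° = 3.855 m; N'_5 = 287·cos38.9° = 223.4; c'Δl = 18.12; W sinα = 180.2
Slice 6: Δl = 2.5/cos56.5° = 4.530 m; N'_6 = 105·cos56.5° = 58.0; c'Δl = 21.29; W sinα = 87.6
Σc'Δl = 76.2 kN/m; ΣN' = 926.9 kN/m; ΣW sinα = 469.9 kN/m
Resisting = 76.2 + 926.9·tan32.2° = 76.2 + 583.7 = 660.0 kN/m
FS = 660.0 / 469.9 = 1.404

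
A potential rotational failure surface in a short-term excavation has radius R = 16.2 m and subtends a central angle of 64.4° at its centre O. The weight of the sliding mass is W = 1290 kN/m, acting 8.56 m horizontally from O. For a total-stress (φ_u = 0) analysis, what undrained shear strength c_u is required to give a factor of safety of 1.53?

c_u = 57.3 kPa

FS = c_u·L_a·R / (W·d), so c_u = FS·W·d / (L_a·R).
Arc length L_a = R·θ = 16.2·(64.4°·π/180) = 16.2·1.1240 = 18.21 m
c_u = 1.53·1290·8.56 / (18.21·16.2) = 16894.9 / 294.98 = 57.27 kPa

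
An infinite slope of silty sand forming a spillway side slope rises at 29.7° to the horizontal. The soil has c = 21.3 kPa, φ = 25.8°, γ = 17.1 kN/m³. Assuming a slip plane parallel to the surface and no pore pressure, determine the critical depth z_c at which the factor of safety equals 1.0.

z_c = 18.98 m

Setting FS = 1.00 in FS = [c + γz cos²β tanφ] / [γz sinβ cosβ] and solving for z:
z = c / [γ cosβ (FS·sinβ − cosβ·tanφ)]
  = 21.3 / [17.1·cos29.7°·(1.00·sin29.7° − cos29.7°·tan25.8°)]
  = 21.3 / [17.1·0.8686·(1.00·0.4955 − 0.8686·0.4834)]
  = 21.3 / 1.1221 = 18.982 m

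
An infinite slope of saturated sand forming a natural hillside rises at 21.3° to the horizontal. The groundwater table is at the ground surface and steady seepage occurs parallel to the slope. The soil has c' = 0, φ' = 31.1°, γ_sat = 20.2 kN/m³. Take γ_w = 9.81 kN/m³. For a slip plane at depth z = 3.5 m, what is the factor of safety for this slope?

With seepage parallel to the slope and the water table at the surface, the effective normal stress on the slip plane uses the buoyant unit weight γ' = γ_sat − γ_w while the driving shear stress uses γ_sat:
FS = [c' + γ' z cos²β tanφ'] / [γ_sat z sinβ cosβ]
(For c' = 0 this reduces to FS = (γ'/γ_sat)·tanφ'/tanβ.)
γ' = 20.2 − 9.81 = 10.39 kN/m³
Numerator = 0.0 + 10.39·3.5·cos²21.3°·tan31.1° = 0.0 + 10.39·3.5·0.8680·0.6032 = 19.042 kPa
Denominator = 20.2·3.5·sin21.3°·cos21.3° = 20.2·3.5·0.3633·0.9317 = 23.928 kPa
FS = 19.042 / 23.928 = 0.796

FS = 0.80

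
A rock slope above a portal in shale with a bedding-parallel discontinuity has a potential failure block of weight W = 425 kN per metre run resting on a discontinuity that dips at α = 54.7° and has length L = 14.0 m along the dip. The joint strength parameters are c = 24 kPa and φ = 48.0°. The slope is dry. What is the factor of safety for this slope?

Resolving the block weight along and normal to the plane and applying the Mohr–Coulomb strength on the joint:
N' = W cosα = 425·cos54.7° = 245.6 kN/m
Driving force T = W sinα = 425·sin54.7° = 346.9 kN/m
Resisting force R = c·L + N'·tanφ = 24·14.0 + 245.6·tan48.0° = 336.0 + 272.8 = 608.8 kN/m
FS = R / T = 608.8 / 346.9 = 1.755

FS = 1.76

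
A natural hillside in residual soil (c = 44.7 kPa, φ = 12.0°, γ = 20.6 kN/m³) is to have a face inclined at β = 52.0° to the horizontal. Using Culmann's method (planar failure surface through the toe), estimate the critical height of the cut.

H_c = 28.60 m

Culmann's analysis gives the critical failure plane at α_cr = (β + φ)/2 = (52.0 + 12.0)/2 = 32.0°, and the critical height
H_c = (4c/γ) · sinβ cosφ / [1 − cos(β − φ)]
    = (4·44.7/20.6) · sin52.0°·cos12.0° / [1 − cos(40.0°)]
    = 8.680 · 0.7880·0.9781 / [1 − 0.7660]
    = 8.680 · 0.7708 / 0.2340
    = 28.60 m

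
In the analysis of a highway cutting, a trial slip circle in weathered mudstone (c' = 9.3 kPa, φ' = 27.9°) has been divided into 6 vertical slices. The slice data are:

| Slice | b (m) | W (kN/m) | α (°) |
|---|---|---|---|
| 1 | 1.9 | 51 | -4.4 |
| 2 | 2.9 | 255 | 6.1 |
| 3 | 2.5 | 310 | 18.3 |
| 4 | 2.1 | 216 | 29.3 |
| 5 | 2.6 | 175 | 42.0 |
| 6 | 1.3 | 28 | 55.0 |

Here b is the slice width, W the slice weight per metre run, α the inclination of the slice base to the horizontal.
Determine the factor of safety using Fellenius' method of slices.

Ordinary method of slices: FS = Σ[c'·Δl_i + (W_i cosα_i)·tanφ'] / Σ W_i sinα_i, with Δl_i = b_i / cosα_i.
Slice 1: Δl = 1.9/cos(-4.4°) = 1.906 m; N'_1 = 51·cos(-4.4°) = 50.8; c'Δl = 17.72; W sinα = -3.9
Slice 2: Δl = 2.9/cos6.1° = 2.917 m; N'_2 = 255·cos6.1° = 253.6; c'Δl = 27.12; W sinα = 27.1
Slice 3: Δl = 2.5/cos18.3° = 2.633 m; N'_3 = 310·cos18.3° = 294.3; c'Δl = 24.49; W sinα = 97.3
Slice 4: Δl = 2.1/cos29.3° = 2.408 m; N'_4 = 216·cos29.3° = 188.4; c'Δl = 22.40; W sinα = 105.7
Slice 5: Δl = 2.6/cos42.0° = 3.499 m; N'_5 = 175·cos42.0° = 130.1; c'Δl = 32.54; W sinα = 117.1
Slice 6: Δl = 1.3/cos55.0° = 2.266 m; N'_6 = 28·cos55.0° = 16.1; c'Δl = 21.08; W sinα = 22.9
Σc'Δl = 145.3 kN/m; ΣN' = 933.2 kN/m; ΣW sinα = 366.3 kN/m
Resisting = 145.3 + 933.2·tan27.9° = 145.3 + 494.1 = 639.5 kN/m
FS = 639.5 / 366.3 = 1.746

FS = 1.75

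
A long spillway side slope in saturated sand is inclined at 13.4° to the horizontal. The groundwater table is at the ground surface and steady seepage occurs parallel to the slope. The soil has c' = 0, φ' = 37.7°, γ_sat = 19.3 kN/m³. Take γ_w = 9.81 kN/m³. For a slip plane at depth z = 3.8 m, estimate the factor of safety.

With seepage parallel to the slope and the water table at the surface, the effective normal stress on the slip plane uses the buoyant unit weight γ' = γ_sat − γ_w while the driving shear stress uses γ_sat:
FS = [c' + γ' z cos²β tanφ'] / [γ_sat z sinβ cosβ]
(For c' = 0 this reduces to FS = (γ'/γ_sat)·tanφ'/tanβ.)
γ' = 19.3 − 9.81 = 9.49 kN/m³
Numerator = 0.0 + 9.49·3.8·cos²13.4°·tan37.7° = 0.0 + 9.49·3.8·0.9463·0.7729 = 26.375 kPa
Denominator = 19.3·3.8·sin13.4°·cos13.4° = 19.3·3.8·0.2317·0.9728 = 16.534 kPa
FS = 26.375 / 16.534 = 1.595

FS = 1.60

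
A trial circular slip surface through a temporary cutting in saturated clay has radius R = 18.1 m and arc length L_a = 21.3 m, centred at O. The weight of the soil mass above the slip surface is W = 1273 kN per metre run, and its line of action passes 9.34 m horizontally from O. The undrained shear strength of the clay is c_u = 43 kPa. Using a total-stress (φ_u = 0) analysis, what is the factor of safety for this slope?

FS = 1.39

Taking moments about the centre O, the resisting moment is provided by the undrained shear strength acting along the arc:
M_R = c_u·L_a·R = 43·21.30·18.1 = 16577.8 kN·m/m
M_D = W·d = 1273·9.34 = 11889.8 kN·m/m
FS = M_R / M_D = 16577.8 / 11889.8 = 1.394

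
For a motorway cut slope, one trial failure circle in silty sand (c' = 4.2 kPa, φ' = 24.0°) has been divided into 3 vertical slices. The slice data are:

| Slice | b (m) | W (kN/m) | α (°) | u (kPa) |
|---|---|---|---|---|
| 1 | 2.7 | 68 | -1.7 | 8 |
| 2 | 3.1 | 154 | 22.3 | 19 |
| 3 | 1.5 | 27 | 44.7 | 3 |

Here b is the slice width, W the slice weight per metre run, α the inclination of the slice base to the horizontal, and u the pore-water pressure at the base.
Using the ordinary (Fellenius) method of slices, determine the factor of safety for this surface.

FS = 1.27

Ordinary method of slices: FS = Σ[c'·Δl_i + (W_i cosα_i − u_i·Δl_i)·tanφ'] / Σ W_i sinα_i, with Δl_i = b_i / cosα_i.
Slice 1: Δl = 2.7/cos(-1.7°) = 2.701 m; N'_1 = 68·cos(-1.7°) − 8·2.701 = 46.4; c'Δl = 11.34; W sinα = -2.0
Slice 2: Δl = 3.1/cos22.3° = 3.351 m; N'_2 = 154·cos22.3° − 19·3.351 = 78.8; c'Δl = 14.07; W sinα = 58.4
Slice 3: Δl = 1.5/cos44.7° = 2.110 m; N'_3 = 27·cos44.7° − 3·2.110 = 12.9; c'Δl = 8.86; W sinα = 19.0
Σc'Δl = 34.3 kN/m; ΣN' = 138.0 kN/m; ΣW sinα = 75.4 kN/m
Resisting = 34.3 + 138.0·tan24.0° = 34.3 + 61.5 = 95.7 kN/m
FS = 95.7 / 75.4 = 1.270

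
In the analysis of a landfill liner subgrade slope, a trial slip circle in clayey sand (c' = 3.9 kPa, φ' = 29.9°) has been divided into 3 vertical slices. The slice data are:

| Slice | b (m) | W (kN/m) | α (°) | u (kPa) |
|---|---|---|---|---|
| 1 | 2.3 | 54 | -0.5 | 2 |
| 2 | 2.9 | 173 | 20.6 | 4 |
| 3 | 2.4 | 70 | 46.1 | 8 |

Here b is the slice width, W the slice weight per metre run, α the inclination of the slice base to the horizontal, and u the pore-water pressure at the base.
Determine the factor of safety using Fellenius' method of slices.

Ordinary method of slices: FS = Σ[c'·Δl_i + (W_i cosα_i − u_i·Δl_i)·tanφ'] / Σ W_i sinα_i, with Δl_i = b_i / cosα_i.
Slice 1: Δl = 2.3/cos(-0.5°) = 2.300 m; N'_1 = 54·cos(-0.5°) − 2·2.300 = 49.4; c'Δl = 8.97; W sinα = -0.5
Slice 2: Δl = 2.9/cos20.6° = 3.098 m; N'_2 = 173·cos20.6° − 4·3.098 = 149.5; c'Δl = 12.08; W sinα = 60.9
Slice 3: Δl = 2.4/cos46.1° = 3.461 m; N'_3 = 70·cos46.1° − 8·3.461 = 20.8; c'Δl = 13.50; W sinα = 50.4
Σc'Δl = 34.6 kN/m; ΣN' = 219.8 kN/m; ΣW sinα = 110.8 kN/m
Resisting = 34.6 + 219.8·tan29.9° = 34.6 + 126.4 = 160.9 kN/m
FS = 160.9 / 110.8 = 1.452

FS = 1.45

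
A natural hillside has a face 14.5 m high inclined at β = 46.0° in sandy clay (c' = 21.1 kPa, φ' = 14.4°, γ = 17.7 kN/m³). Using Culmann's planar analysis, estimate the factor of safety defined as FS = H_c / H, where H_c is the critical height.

FS = 1.55

H_c = (4c'/γ) · sinβ cosφ' / [1 − cos(β − φ')]
    = (4·21.1/17.7) · sin46.0°·cos14.4° / [1 − cos31.6°]
    = 4.768 · 0.6967 / 0.1483 = 22.41 m
FS = H_c / H = 22.41 / 14.5 = 1.545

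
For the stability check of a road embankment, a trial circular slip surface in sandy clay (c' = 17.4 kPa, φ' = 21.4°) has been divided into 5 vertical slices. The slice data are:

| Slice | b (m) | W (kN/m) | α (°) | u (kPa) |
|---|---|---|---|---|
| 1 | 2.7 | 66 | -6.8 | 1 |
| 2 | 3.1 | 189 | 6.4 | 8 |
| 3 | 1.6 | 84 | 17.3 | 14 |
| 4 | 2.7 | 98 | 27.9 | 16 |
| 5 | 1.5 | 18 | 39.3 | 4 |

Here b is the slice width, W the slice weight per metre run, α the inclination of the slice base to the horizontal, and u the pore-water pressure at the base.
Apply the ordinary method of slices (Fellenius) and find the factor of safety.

FS = 3.62

Ordinary method of slices: FS = Σ[c'·Δl_i + (W_i cosα_i − u_i·Δl_i)·tanφ'] / Σ W_i sinα_i, with Δl_i = b_i / cosα_i.
Slice 1: Δl = 2.7/cos(-6.8°) = 2.719 m; N'_1 = 66·cos(-6.8°) − 1·2.719 = 62.8; c'Δl = 47.31; W sinα = -7.8
Slice 2: Δl = 3.1/cos6.4° = 3.119 m; N'_2 = 189·cos6.4° − 8·3.119 = 162.9; c'Δl = 54.28; W sinα = 21.1
Slice 3: Δl = 1.6/cos17.3° = 1.676 m; N'_3 = 84·cos17.3° − 14·1.676 = 56.7; c'Δl = 29.16; W sinα = 25.0
Slice 4: Δl = 2.7/cos27.9° = 3.055 m; N'_4 = 98·cos27.9° − 16·3.055 = 37.7; c'Δl = 53.16; W sinα = 45.9
Slice 5: Δl = 1.5/cos39.3° = 1.938 m; N'_5 = 18·cos39.3° − 4·1.938 = 6.2; c'Δl = 33.73; W sinα = 11.4
Σc'Δl = 217.6 kN/m; ΣN' = 326.3 kN/m; ΣW sinα = 95.5 kN/m
Resisting = 217.6 + 326.3·tan21.4° = 217.6 + 127.9 = 345.5 kN/m
FS = 345.5 / 95.5 = 3.618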